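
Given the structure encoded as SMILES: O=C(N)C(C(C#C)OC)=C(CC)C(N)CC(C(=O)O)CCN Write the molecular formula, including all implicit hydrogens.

Walk through each heavy atom and fill implicit hydrogens from standard valence (C 4, N 3, O 2, S 2, halogen 1):
  atom 1: O, bond orders sum to 2 (valence 2) → 0 H
  atom 2: C, bond orders sum to 4 (valence 4) → 0 H
  atom 3: N, bond orders sum to 1 (valence 3) → 2 H
  atom 4: C, bond orders sum to 4 (valence 4) → 0 H
  atom 5: C, bond orders sum to 3 (valence 4) → 1 H
  atom 6: C, bond orders sum to 4 (valence 4) → 0 H
  atom 7: C, bond orders sum to 3 (valence 4) → 1 H
  atom 8: O, bond orders sum to 2 (valence 2) → 0 H
  atom 9: C, bond orders sum to 1 (valence 4) → 3 H
  atom 10: C, bond orders sum to 4 (valence 4) → 0 H
  atom 11: C, bond orders sum to 2 (valence 4) → 2 H
  atom 12: C, bond orders sum to 1 (valence 4) → 3 H
  atom 13: C, bond orders sum to 3 (valence 4) → 1 H
  atom 14: N, bond orders sum to 1 (valence 3) → 2 H
  atom 15: C, bond orders sum to 2 (valence 4) → 2 H
  atom 16: C, bond orders sum to 3 (valence 4) → 1 H
  atom 17: C, bond orders sum to 4 (valence 4) → 0 H
  atom 18: O, bond orders sum to 2 (valence 2) → 0 H
  atom 19: O, bond orders sum to 1 (valence 2) → 1 H
  atom 20: C, bond orders sum to 2 (valence 4) → 2 H
  atom 21: C, bond orders sum to 2 (valence 4) → 2 H
  atom 22: N, bond orders sum to 1 (valence 3) → 2 H
Totals → C:15, H:25, N:3, O:4.

C15H25N3O4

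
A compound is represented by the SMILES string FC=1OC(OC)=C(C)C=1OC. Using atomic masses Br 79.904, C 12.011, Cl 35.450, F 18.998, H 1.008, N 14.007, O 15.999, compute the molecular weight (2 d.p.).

160.14 g/mol

First, the molecular formula is C7H9FO3 (counting implicit H from valence).
  C: 7 × 12.011 = 84.077
  F: 1 × 18.998 = 18.998
  H: 9 × 1.008 = 9.072
  O: 3 × 15.999 = 47.997
Sum: 7×12.011 + 1×18.998 + 9×1.008 + 3×15.999 = 160.144 → 160.14 g/mol.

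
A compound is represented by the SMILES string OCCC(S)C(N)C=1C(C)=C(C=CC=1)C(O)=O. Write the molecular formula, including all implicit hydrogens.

Walk through each heavy atom and fill implicit hydrogens from standard valence (C 4, N 3, O 2, S 2, halogen 1):
  atom 1: O, bond orders sum to 1 (valence 2) → 1 H
  atom 2: C, bond orders sum to 2 (valence 4) → 2 H
  atom 3: C, bond orders sum to 2 (valence 4) → 2 H
  atom 4: C, bond orders sum to 3 (valence 4) → 1 H
  atom 5: S, bond orders sum to 1 (valence 2) → 1 H
  atom 6: C, bond orders sum to 3 (valence 4) → 1 H
  atom 7: N, bond orders sum to 1 (valence 3) → 2 H
  atom 8: C, bond orders sum to 4 (valence 4) → 0 H
  atom 9: C, bond orders sum to 4 (valence 4) → 0 H
  atom 10: C, bond orders sum to 1 (valence 4) → 3 H
  atom 11: C, bond orders sum to 4 (valence 4) → 0 H
  atom 12: C, bond orders sum to 3 (valence 4) → 1 H
  atom 13: C, bond orders sum to 3 (valence 4) → 1 H
  atom 14: C, bond orders sum to 3 (valence 4) → 1 H
  atom 15: C, bond orders sum to 4 (valence 4) → 0 H
  atom 16: O, bond orders sum to 1 (valence 2) → 1 H
  atom 17: O, bond orders sum to 2 (valence 2) → 0 H
Totals → C:12, H:17, N:1, O:3, S:1.
In Hill order: C12H17NO3S.

C12H17NO3S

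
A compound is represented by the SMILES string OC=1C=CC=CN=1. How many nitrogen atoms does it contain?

Scan the SMILES for N atoms (remember two-letter symbols like Cl and Br are single atoms).
Nitrogen count: 1.

1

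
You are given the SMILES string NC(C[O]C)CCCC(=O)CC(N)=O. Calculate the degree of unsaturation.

2

Molecular formula: C9H18N2O3.
DoU = (2C + 2 + N − H − X) / 2, where X is the halogen count and O/S are ignored.
    = (2·9 + 2 + 2 − 18 − 0) / 2 = 4 / 2 = 2.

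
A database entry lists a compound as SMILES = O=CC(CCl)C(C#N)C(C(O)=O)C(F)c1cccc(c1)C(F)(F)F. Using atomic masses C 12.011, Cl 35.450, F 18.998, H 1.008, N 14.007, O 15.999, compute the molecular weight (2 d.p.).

365.71 g/mol

First, the molecular formula is C15H12ClF4NO3 (counting implicit H from valence).
  C: 15 × 12.011 = 180.165
  Cl: 1 × 35.450 = 35.450
  F: 4 × 18.998 = 75.992
  H: 12 × 1.008 = 12.096
  N: 1 × 14.007 = 14.007
  O: 3 × 15.999 = 47.997
Sum: 15×12.011 + 1×35.450 + 4×18.998 + 12×1.008 + 1×14.007 + 3×15.999 = 365.707 → 365.71 g/mol.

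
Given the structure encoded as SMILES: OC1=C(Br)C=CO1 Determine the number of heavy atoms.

7

Every atom symbol written in the SMILES (organic subset) is one heavy atom; implicit H are not written.
Heavy atoms by element → Br:1, C:4, O:2.
Total: 7.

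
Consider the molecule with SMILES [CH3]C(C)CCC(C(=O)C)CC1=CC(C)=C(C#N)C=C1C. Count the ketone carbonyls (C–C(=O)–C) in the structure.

1

The ketone motif appears at heavy-atom position 7 in the SMILES.
Other groups present: 1 nitrile.
Ketone count: 1.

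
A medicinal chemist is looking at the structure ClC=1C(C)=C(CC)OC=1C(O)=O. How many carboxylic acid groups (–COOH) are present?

1

The carboxylic acid motif appears at heavy-atom position 10 in the SMILES.
Carboxylic acid count: 1.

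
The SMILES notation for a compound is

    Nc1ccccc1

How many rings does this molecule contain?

In SMILES, each pair of matching ring-closure digits denotes one ring-closing bond; the number of such bonds equals the number of independent rings.
Ring-closure bonds here: 1.

1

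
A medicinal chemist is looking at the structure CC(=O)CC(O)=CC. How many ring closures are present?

0

In SMILES, each pair of matching ring-closure digits denotes one ring-closing bond; the number of such bonds equals the number of independent rings.
Ring-closure bonds here: 0.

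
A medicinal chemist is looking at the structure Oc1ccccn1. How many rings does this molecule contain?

In SMILES, each pair of matching ring-closure digits denotes one ring-closing bond; the number of such bonds equals the number of independent rings.
Ring-closure bonds here: 1.

1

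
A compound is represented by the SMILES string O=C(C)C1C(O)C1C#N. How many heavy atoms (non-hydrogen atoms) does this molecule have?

Every atom symbol written in the SMILES (organic subset) is one heavy atom; implicit H are not written.
Heavy atoms by element → C:6, N:1, O:2.
Total: 9.

9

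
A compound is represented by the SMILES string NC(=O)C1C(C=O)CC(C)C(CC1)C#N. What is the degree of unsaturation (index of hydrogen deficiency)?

Degree of unsaturation = (number of rings) + (number of π bonds).
Ring closures in the SMILES: 1.
π bonds: 2 double bonds (each 1 DoU), 1 triple bond (each 2 DoU) → 4 DoU from unsaturation.
Total DoU = 1 + 4 = 5.

5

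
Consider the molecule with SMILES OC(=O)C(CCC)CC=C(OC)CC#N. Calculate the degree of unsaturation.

4

Molecular formula: C11H17NO3.
DoU = (2C + 2 + N − H − X) / 2, where X is the halogen count and O/S are ignored.
    = (2·11 + 2 + 1 − 17 − 0) / 2 = 8 / 2 = 4.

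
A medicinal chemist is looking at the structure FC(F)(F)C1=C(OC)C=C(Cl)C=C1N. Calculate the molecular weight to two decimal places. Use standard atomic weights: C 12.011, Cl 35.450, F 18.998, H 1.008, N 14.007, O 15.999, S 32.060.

225.59 g/mol

First, the molecular formula is C8H7ClF3NO (counting implicit H from valence).
  C: 8 × 12.011 = 96.088
  Cl: 1 × 35.450 = 35.450
  F: 3 × 18.998 = 56.994
  H: 7 × 1.008 = 7.056
  N: 1 × 14.007 = 14.007
  O: 1 × 15.999 = 15.999
Sum: 8×12.011 + 1×35.450 + 3×18.998 + 7×1.008 + 1×14.007 + 1×15.999 = 225.594 → 225.59 g/mol.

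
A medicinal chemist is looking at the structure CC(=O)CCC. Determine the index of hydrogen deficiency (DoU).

Molecular formula: C5H10O.
DoU = (2C + 2 + N − H − X) / 2, where X is the halogen count and O/S are ignored.
    = (2·5 + 2 + 0 − 10 − 0) / 2 = 2 / 2 = 1.

1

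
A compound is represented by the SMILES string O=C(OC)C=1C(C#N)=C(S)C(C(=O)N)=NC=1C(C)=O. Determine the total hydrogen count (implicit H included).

9

Walk through each heavy atom and fill implicit hydrogens from standard valence (C 4, N 3, O 2, S 2, halogen 1):
  atom 1: O, bond orders sum to 2 (valence 2) → 0 H
  atom 2: C, bond orders sum to 4 (valence 4) → 0 H
  atom 3: O, bond orders sum to 2 (valence 2) → 0 H
  atom 4: C, bond orders sum to 1 (valence 4) → 3 H
  atom 5: C, bond orders sum to 4 (valence 4) → 0 H
  atom 6: C, bond orders sum to 4 (valence 4) → 0 H
  atom 7: C, bond orders sum to 4 (valence 4) → 0 H
  atom 8: N, bond orders sum to 3 (valence 3) → 0 H
  atom 9: C, bond orders sum to 4 (valence 4) → 0 H
  atom 10: S, bond orders sum to 1 (valence 2) → 1 H
  atom 11: C, bond orders sum to 4 (valence 4) → 0 H
  atom 12: C, bond orders sum to 4 (valence 4) → 0 H
  atom 13: O, bond orders sum to 2 (valence 2) → 0 H
  atom 14: N, bond orders sum to 1 (valence 3) → 2 H
  atom 15: N, bond orders sum to 3 (valence 3) → 0 H
  atom 16: C, bond orders sum to 4 (valence 4) → 0 H
  atom 17: C, bond orders sum to 4 (valence 4) → 0 H
  atom 18: C, bond orders sum to 1 (valence 4) → 3 H
  atom 19: O, bond orders sum to 2 (valence 2) → 0 H
Total hydrogens: 9.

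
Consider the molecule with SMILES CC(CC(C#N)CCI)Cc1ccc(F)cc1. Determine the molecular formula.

C14H17FIN

Walk through each heavy atom and fill implicit hydrogens from standard valence (C 4, N 3, O 2, S 2, halogen 1); for lowercase aromatic atoms, an aromatic c carries 1 H when it has two neighbours and 0 H with three, and aromatic n carries 0 H:
  atom 1: C, bond orders sum to 1 (valence 4) → 3 H
  atom 2: C, bond orders sum to 3 (valence 4) → 1 H
  atom 3: C, bond orders sum to 2 (valence 4) → 2 H
  atom 4: C, bond orders sum to 3 (valence 4) → 1 H
  atom 5: C, bond orders sum to 4 (valence 4) → 0 H
  atom 6: N, bond orders sum to 3 (valence 3) → 0 H
  atom 7: C, bond orders sum to 2 (valence 4) → 2 H
  atom 8: C, bond orders sum to 2 (valence 4) → 2 H
  atom 9: I (halogen, monovalent) → 0 H
  atom 10: C, bond orders sum to 2 (valence 4) → 2 H
  atom 11: aromatic c, 3 neighbours → 0 H
  atom 12: aromatic c, 2 neighbours → 1 H
  atom 13: aromatic c, 2 neighbours → 1 H
  atom 14: aromatic c, 3 neighbours → 0 H
  atom 15: F (halogen, monovalent) → 0 H
  atom 16: aromatic c, 2 neighbours → 1 H
  atom 17: aromatic c, 2 neighbours → 1 H
Totals → C:14, H:17, F:1, I:1, N:1.
In Hill order: C14H17FIN.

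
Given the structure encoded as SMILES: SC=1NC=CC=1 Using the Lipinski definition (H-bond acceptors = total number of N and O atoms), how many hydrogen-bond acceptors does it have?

N atoms: 1; O atoms: 0.
Lipinski HBA = 1 + 0 = 1.

1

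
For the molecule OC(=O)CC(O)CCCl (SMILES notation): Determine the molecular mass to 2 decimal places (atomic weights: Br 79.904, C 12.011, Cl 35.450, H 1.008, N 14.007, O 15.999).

152.57 g/mol

First, the molecular formula is C5H9ClO3 (counting implicit H from valence).
  C: 5 × 12.011 = 60.055
  Cl: 1 × 35.450 = 35.450
  H: 9 × 1.008 = 9.072
  O: 3 × 15.999 = 47.997
Sum: 5×12.011 + 1×35.450 + 9×1.008 + 3×15.999 = 152.574 → 152.57 g/mol.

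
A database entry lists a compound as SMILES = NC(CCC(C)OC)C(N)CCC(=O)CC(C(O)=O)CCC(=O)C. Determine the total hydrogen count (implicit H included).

Walk through each heavy atom and fill implicit hydrogens from standard valence (C 4, N 3, O 2, S 2, halogen 1):
  atom 1: N, bond orders sum to 1 (valence 3) → 2 H
  atom 2: C, bond orders sum to 3 (valence 4) → 1 H
  atom 3: C, bond orders sum to 2 (valence 4) → 2 H
  atom 4: C, bond orders sum to 2 (valence 4) → 2 H
  atom 5: C, bond orders sum to 3 (valence 4) → 1 H
  atom 6: C, bond orders sum to 1 (valence 4) → 3 H
  atom 7: O, bond orders sum to 2 (valence 2) → 0 H
  atom 8: C, bond orders sum to 1 (valence 4) → 3 H
  atom 9: C, bond orders sum to 3 (valence 4) → 1 H
  atom 10: N, bond orders sum to 1 (valence 3) → 2 H
  atom 11: C, bond orders sum to 2 (valence 4) → 2 H
  atom 12: C, bond orders sum to 2 (valence 4) → 2 H
  atom 13: C, bond orders sum to 4 (valence 4) → 0 H
  atom 14: O, bond orders sum to 2 (valence 2) → 0 H
  atom 15: C, bond orders sum to 2 (valence 4) → 2 H
  atom 16: C, bond orders sum to 3 (valence 4) → 1 H
  atom 17: C, bond orders sum to 4 (valence 4) → 0 H
  atom 18: O, bond orders sum to 1 (valence 2) → 1 H
  atom 19: O, bond orders sum to 2 (valence 2) → 0 H
  atom 20: C, bond orders sum to 2 (valence 4) → 2 H
  atom 21: C, bond orders sum to 2 (valence 4) → 2 H
  atom 22: C, bond orders sum to 4 (valence 4) → 0 H
  atom 23: O, bond orders sum to 2 (valence 2) → 0 H
  atom 24: C, bond orders sum to 1 (valence 4) → 3 H
Total hydrogens: 32.

32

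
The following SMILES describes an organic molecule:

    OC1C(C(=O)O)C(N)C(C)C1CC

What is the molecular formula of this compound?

C9H17NO3

Walk through each heavy atom and fill implicit hydrogens from standard valence (C 4, N 3, O 2, S 2, halogen 1):
  atom 1: O, bond orders sum to 1 (valence 2) → 1 H
  atom 2: C, bond orders sum to 3 (valence 4) → 1 H
  atom 3: C, bond orders sum to 3 (valence 4) → 1 H
  atom 4: C, bond orders sum to 4 (valence 4) → 0 H
  atom 5: O, bond orders sum to 2 (valence 2) → 0 H
  atom 6: O, bond orders sum to 1 (valence 2) → 1 H
  atom 7: C, bond orders sum to 3 (valence 4) → 1 H
  atom 8: N, bond orders sum to 1 (valence 3) → 2 H
  atom 9: C, bond orders sum to 3 (valence 4) → 1 H
  atom 10: C, bond orders sum to 1 (valence 4) → 3 H
  atom 11: C, bond orders sum to 3 (valence 4) → 1 H
  atom 12: C, bond orders sum to 2 (valence 4) → 2 H
  atom 13: C, bond orders sum to 1 (valence 4) → 3 H
Totals → C:9, H:17, N:1, O:3.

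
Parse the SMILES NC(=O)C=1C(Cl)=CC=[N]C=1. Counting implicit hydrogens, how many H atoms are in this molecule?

Walk through each heavy atom and fill implicit hydrogens from standard valence (C 4, N 3, O 2, S 2, halogen 1):
  atom 1: N, bond orders sum to 1 (valence 3) → 2 H
  atom 2: C, bond orders sum to 4 (valence 4) → 0 H
  atom 3: O, bond orders sum to 2 (valence 2) → 0 H
  atom 4: C, bond orders sum to 4 (valence 4) → 0 H
  atom 5: C, bond orders sum to 4 (valence 4) → 0 H
  atom 6: Cl (halogen, monovalent) → 0 H
  atom 7: C, bond orders sum to 3 (valence 4) → 1 H
  atom 8: C, bond orders sum to 3 (valence 4) → 1 H
  atom 9: N with explicit H count 0
  atom 10: C, bond orders sum to 3 (valence 4) → 1 H
Total hydrogens: 5.

5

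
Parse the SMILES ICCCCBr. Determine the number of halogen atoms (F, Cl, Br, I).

Halogen atoms appear at heavy-atom positions 1, 6 (1×Br, 1×I).
Halogen count: 2.

2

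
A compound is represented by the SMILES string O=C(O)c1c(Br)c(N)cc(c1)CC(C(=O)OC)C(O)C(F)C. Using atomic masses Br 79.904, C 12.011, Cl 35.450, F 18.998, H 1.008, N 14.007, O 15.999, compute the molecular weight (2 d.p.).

First, the molecular formula is C14H17BrFNO5 (counting implicit H from valence).
  Br: 1 × 79.904 = 79.904
  C: 14 × 12.011 = 168.154
  F: 1 × 18.998 = 18.998
  H: 17 × 1.008 = 17.136
  N: 1 × 14.007 = 14.007
  O: 5 × 15.999 = 79.995
Sum: 1×79.904 + 14×12.011 + 1×18.998 + 17×1.008 + 1×14.007 + 5×15.999 = 378.194 → 378.19 g/mol.

378.19 g/mol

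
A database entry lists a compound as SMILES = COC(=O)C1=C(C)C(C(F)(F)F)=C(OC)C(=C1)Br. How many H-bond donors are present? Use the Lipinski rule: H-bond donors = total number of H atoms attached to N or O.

Donors: find every N or O and count the H atoms it carries.
  atom 2 (O): bond orders sum to 2 → 0 H
  atom 4 (O): bond orders sum to 2 → 0 H
  atom 14 (O): bond orders sum to 2 → 0 H
Lipinski HBD = 0.

0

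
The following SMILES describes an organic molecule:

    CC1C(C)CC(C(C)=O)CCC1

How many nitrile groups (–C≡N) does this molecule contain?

0

Scan the SMILES for the nitrile motif — none present.
Groups that are present: 1 ketone.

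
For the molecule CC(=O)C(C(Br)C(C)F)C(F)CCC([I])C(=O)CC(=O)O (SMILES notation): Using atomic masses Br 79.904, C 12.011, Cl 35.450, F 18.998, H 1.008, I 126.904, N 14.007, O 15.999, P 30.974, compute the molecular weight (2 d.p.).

First, the molecular formula is C13H18BrF2IO4 (counting implicit H from valence).
  Br: 1 × 79.904 = 79.904
  C: 13 × 12.011 = 156.143
  F: 2 × 18.998 = 37.996
  H: 18 × 1.008 = 18.144
  I: 1 × 126.904 = 126.904
  O: 4 × 15.999 = 63.996
Sum: 1×79.904 + 13×12.011 + 2×18.998 + 18×1.008 + 1×126.904 + 4×15.999 = 483.087 → 483.09 g/mol.

483.09 g/mol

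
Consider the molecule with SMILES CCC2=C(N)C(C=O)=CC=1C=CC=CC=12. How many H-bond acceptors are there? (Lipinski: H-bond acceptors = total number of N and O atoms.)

2

N atoms: 1; O atoms: 1.
Lipinski HBA = 1 + 1 = 2.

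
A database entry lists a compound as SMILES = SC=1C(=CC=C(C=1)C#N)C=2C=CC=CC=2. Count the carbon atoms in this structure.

13

Count every carbon token in the SMILES (each C, including those in ring-closure positions and inside branches).
Carbon count: 13.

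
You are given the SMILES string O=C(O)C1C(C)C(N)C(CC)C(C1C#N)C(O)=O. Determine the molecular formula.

Walk through each heavy atom and fill implicit hydrogens from standard valence (C 4, N 3, O 2, S 2, halogen 1):
  atom 1: O, bond orders sum to 2 (valence 2) → 0 H
  atom 2: C, bond orders sum to 4 (valence 4) → 0 H
  atom 3: O, bond orders sum to 1 (valence 2) → 1 H
  atom 4: C, bond orders sum to 3 (valence 4) → 1 H
  atom 5: C, bond orders sum to 3 (valence 4) → 1 H
  atom 6: C, bond orders sum to 1 (valence 4) → 3 H
  atom 7: C, bond orders sum to 3 (valence 4) → 1 H
  atom 8: N, bond orders sum to 1 (valence 3) → 2 H
  atom 9: C, bond orders sum to 3 (valence 4) → 1 H
  atom 10: C, bond orders sum to 2 (valence 4) → 2 H
  atom 11: C, bond orders sum to 1 (valence 4) → 3 H
  atom 12: C, bond orders sum to 3 (valence 4) → 1 H
  atom 13: C, bond orders sum to 3 (valence 4) → 1 H
  atom 14: C, bond orders sum to 4 (valence 4) → 0 H
  atom 15: N, bond orders sum to 3 (valence 3) → 0 H
  atom 16: C, bond orders sum to 4 (valence 4) → 0 H
  atom 17: O, bond orders sum to 1 (valence 2) → 1 H
  atom 18: O, bond orders sum to 2 (valence 2) → 0 H
Totals → C:12, H:18, N:2, O:4.

C12H18N2O4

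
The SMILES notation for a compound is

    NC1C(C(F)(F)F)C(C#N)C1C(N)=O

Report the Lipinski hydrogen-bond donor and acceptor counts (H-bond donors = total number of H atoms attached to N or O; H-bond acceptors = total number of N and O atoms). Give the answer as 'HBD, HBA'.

4, 4

Donors: find every N or O and count the H atoms it carries.
  atom 1 (N): bond orders sum to 1 → 2 H
  atom 10 (N): bond orders sum to 3 → 0 H
  atom 13 (N): bond orders sum to 1 → 2 H
  atom 14 (O): bond orders sum to 2 → 0 H
Lipinski HBD = 4.
Acceptors: N atoms = 3, O atoms = 1 → HBA = 4.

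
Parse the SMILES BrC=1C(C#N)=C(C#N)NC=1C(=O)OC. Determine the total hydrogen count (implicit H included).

4

Walk through each heavy atom and fill implicit hydrogens from standard valence (C 4, N 3, O 2, S 2, halogen 1):
  atom 1: Br (halogen, monovalent) → 0 H
  atom 2: C, bond orders sum to 4 (valence 4) → 0 H
  atom 3: C, bond orders sum to 4 (valence 4) → 0 H
  atom 4: C, bond orders sum to 4 (valence 4) → 0 H
  atom 5: N, bond orders sum to 3 (valence 3) → 0 H
  atom 6: C, bond orders sum to 4 (valence 4) → 0 H
  atom 7: C, bond orders sum to 4 (valence 4) → 0 H
  atom 8: N, bond orders sum to 3 (valence 3) → 0 H
  atom 9: N, bond orders sum to 2 (valence 3) → 1 H
  atom 10: C, bond orders sum to 4 (valence 4) → 0 H
  atom 11: C, bond orders sum to 4 (valence 4) → 0 H
  atom 12: O, bond orders sum to 2 (valence 2) → 0 H
  atom 13: O, bond orders sum to 2 (valence 2) → 0 H
  atom 14: C, bond orders sum to 1 (valence 4) → 3 H
Total hydrogens: 4.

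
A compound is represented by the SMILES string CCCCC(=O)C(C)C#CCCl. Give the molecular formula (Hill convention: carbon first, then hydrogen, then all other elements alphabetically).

Walk through each heavy atom and fill implicit hydrogens from standard valence (C 4, N 3, O 2, S 2, halogen 1):
  atom 1: C, bond orders sum to 1 (valence 4) → 3 H
  atom 2: C, bond orders sum to 2 (valence 4) → 2 H
  atom 3: C, bond orders sum to 2 (valence 4) → 2 H
  atom 4: C, bond orders sum to 2 (valence 4) → 2 H
  atom 5: C, bond orders sum to 4 (valence 4) → 0 H
  atom 6: O, bond orders sum to 2 (valence 2) → 0 H
  atom 7: C, bond orders sum to 3 (valence 4) → 1 H
  atom 8: C, bond orders sum to 1 (valence 4) → 3 H
  atom 9: C, bond orders sum to 4 (valence 4) → 0 H
  atom 10: C, bond orders sum to 4 (valence 4) → 0 H
  atom 11: C, bond orders sum to 2 (valence 4) → 2 H
  atom 12: Cl (halogen, monovalent) → 0 H
Totals → C:10, H:15, Cl:1, O:1.

C10H15ClO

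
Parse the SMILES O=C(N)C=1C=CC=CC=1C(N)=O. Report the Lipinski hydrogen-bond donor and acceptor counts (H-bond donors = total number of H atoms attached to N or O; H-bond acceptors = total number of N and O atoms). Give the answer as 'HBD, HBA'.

Donors: find every N or O and count the H atoms it carries.
  atom 1 (O): bond orders sum to 2 → 0 H
  atom 3 (N): bond orders sum to 1 → 2 H
  atom 11 (N): bond orders sum to 1 → 2 H
  atom 12 (O): bond orders sum to 2 → 0 H
Lipinski HBD = 4.
Acceptors: N atoms = 2, O atoms = 2 → HBA = 4.

4, 4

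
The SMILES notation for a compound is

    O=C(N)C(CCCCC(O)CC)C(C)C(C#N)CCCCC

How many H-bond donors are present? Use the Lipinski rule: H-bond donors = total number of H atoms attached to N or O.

3

Donors: find every N or O and count the H atoms it carries.
  atom 1 (O): bond orders sum to 2 → 0 H
  atom 3 (N): bond orders sum to 1 → 2 H
  atom 10 (O): bond orders sum to 1 → 1 H
  atom 17 (N): bond orders sum to 3 → 0 H
Lipinski HBD = 3.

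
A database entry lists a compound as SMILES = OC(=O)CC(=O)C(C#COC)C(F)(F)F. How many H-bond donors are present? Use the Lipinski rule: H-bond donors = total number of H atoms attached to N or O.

1

Donors: find every N or O and count the H atoms it carries.
  atom 1 (O): bond orders sum to 1 → 1 H
  atom 3 (O): bond orders sum to 2 → 0 H
  atom 6 (O): bond orders sum to 2 → 0 H
  atom 10 (O): bond orders sum to 2 → 0 H
Lipinski HBD = 1.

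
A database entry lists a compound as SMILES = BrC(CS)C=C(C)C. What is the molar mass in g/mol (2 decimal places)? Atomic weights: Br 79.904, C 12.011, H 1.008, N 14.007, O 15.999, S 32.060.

195.12 g/mol

First, the molecular formula is C6H11BrS (counting implicit H from valence).
  Br: 1 × 79.904 = 79.904
  C: 6 × 12.011 = 72.066
  H: 11 × 1.008 = 11.088
  S: 1 × 32.060 = 32.060
Sum: 1×79.904 + 6×12.011 + 11×1.008 + 1×32.060 = 195.118 → 195.12 g/mol.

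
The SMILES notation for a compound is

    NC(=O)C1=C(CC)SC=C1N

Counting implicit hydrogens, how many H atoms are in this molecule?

10

Walk through each heavy atom and fill implicit hydrogens from standard valence (C 4, N 3, O 2, S 2, halogen 1):
  atom 1: N, bond orders sum to 1 (valence 3) → 2 H
  atom 2: C, bond orders sum to 4 (valence 4) → 0 H
  atom 3: O, bond orders sum to 2 (valence 2) → 0 H
  atom 4: C, bond orders sum to 4 (valence 4) → 0 H
  atom 5: C, bond orders sum to 4 (valence 4) → 0 H
  atom 6: C, bond orders sum to 2 (valence 4) → 2 H
  atom 7: C, bond orders sum to 1 (valence 4) → 3 H
  atom 8: S, bond orders sum to 2 (valence 2) → 0 H
  atom 9: C, bond orders sum to 3 (valence 4) → 1 H
  atom 10: C, bond orders sum to 4 (valence 4) → 0 H
  atom 11: N, bond orders sum to 1 (valence 3) → 2 H
Total hydrogens: 10.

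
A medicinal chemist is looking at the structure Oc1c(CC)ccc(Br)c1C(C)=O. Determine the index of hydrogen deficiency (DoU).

5

Molecular formula: C10H11BrO2.
DoU = (2C + 2 + N − H − X) / 2, where X is the halogen count and O/S are ignored.
    = (2·10 + 2 + 0 − 11 − 1) / 2 = 10 / 2 = 5.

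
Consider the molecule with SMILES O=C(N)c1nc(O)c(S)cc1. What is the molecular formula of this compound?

C6H6N2O2S

Walk through each heavy atom and fill implicit hydrogens from standard valence (C 4, N 3, O 2, S 2, halogen 1); for lowercase aromatic atoms, an aromatic c carries 1 H when it has two neighbours and 0 H with three, and aromatic n carries 0 H:
  atom 1: O, bond orders sum to 2 (valence 2) → 0 H
  atom 2: C, bond orders sum to 4 (valence 4) → 0 H
  atom 3: N, bond orders sum to 1 (valence 3) → 2 H
  atom 4: aromatic c, 3 neighbours → 0 H
  atom 5: aromatic n, 2 neighbours → 0 H
  atom 6: aromatic c, 3 neighbours → 0 H
  atom 7: O, bond orders sum to 1 (valence 2) → 1 H
  atom 8: aromatic c, 3 neighbours → 0 H
  atom 9: S, bond orders sum to 1 (valence 2) → 1 H
  atom 10: aromatic c, 2 neighbours → 1 H
  atom 11: aromatic c, 2 neighbours → 1 H
Totals → C:6, H:6, N:2, O:2, S:1.
In Hill order: C6H6N2O2S.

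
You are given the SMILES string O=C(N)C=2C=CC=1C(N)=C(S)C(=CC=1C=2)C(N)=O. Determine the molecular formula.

Walk through each heavy atom and fill implicit hydrogens from standard valence (C 4, N 3, O 2, S 2, halogen 1):
  atom 1: O, bond orders sum to 2 (valence 2) → 0 H
  atom 2: C, bond orders sum to 4 (valence 4) → 0 H
  atom 3: N, bond orders sum to 1 (valence 3) → 2 H
  atom 4: C, bond orders sum to 4 (valence 4) → 0 H
  atom 5: C, bond orders sum to 3 (valence 4) → 1 H
  atom 6: C, bond orders sum to 3 (valence 4) → 1 H
  atom 7: C, bond orders sum to 4 (valence 4) → 0 H
  atom 8: C, bond orders sum to 4 (valence 4) → 0 H
  atom 9: N, bond orders sum to 1 (valence 3) → 2 H
  atom 10: C, bond orders sum to 4 (valence 4) → 0 H
  atom 11: S, bond orders sum to 1 (valence 2) → 1 H
  atom 12: C, bond orders sum to 4 (valence 4) → 0 H
  atom 13: C, bond orders sum to 3 (valence 4) → 1 H
  atom 14: C, bond orders sum to 4 (valence 4) → 0 H
  atom 15: C, bond orders sum to 3 (valence 4) → 1 H
  atom 16: C, bond orders sum to 4 (valence 4) → 0 H
  atom 17: N, bond orders sum to 1 (valence 3) → 2 H
  atom 18: O, bond orders sum to 2 (valence 2) → 0 H
Totals → C:12, H:11, N:3, O:2, S:1.
In Hill order: C12H11N3O2S.

C12H11N3O2S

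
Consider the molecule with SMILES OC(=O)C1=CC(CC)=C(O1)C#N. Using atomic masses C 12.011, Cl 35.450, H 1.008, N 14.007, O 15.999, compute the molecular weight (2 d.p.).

First, the molecular formula is C8H7NO3 (counting implicit H from valence).
  C: 8 × 12.011 = 96.088
  H: 7 × 1.008 = 7.056
  N: 1 × 14.007 = 14.007
  O: 3 × 15.999 = 47.997
Sum: 8×12.011 + 7×1.008 + 1×14.007 + 3×15.999 = 165.148 → 165.15 g/mol.

165.15 g/mol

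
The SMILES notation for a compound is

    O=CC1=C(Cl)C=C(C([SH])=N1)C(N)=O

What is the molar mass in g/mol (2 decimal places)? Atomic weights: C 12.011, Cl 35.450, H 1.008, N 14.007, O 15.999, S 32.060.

216.64 g/mol

First, the molecular formula is C7H5ClN2O2S (counting implicit H from valence).
  C: 7 × 12.011 = 84.077
  Cl: 1 × 35.450 = 35.450
  H: 5 × 1.008 = 5.040
  N: 2 × 14.007 = 28.014
  O: 2 × 15.999 = 31.998
  S: 1 × 32.060 = 32.060
Sum: 7×12.011 + 1×35.450 + 5×1.008 + 2×14.007 + 2×15.999 + 1×32.060 = 216.639 → 216.64 g/mol.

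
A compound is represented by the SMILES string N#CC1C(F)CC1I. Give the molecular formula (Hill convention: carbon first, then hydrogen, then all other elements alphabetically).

C5H5FIN

Walk through each heavy atom and fill implicit hydrogens from standard valence (C 4, N 3, O 2, S 2, halogen 1):
  atom 1: N, bond orders sum to 3 (valence 3) → 0 H
  atom 2: C, bond orders sum to 4 (valence 4) → 0 H
  atom 3: C, bond orders sum to 3 (valence 4) → 1 H
  atom 4: C, bond orders sum to 3 (valence 4) → 1 H
  atom 5: F (halogen, monovalent) → 0 H
  atom 6: C, bond orders sum to 2 (valence 4) → 2 H
  atom 7: C, bond orders sum to 3 (valence 4) → 1 H
  atom 8: I (halogen, monovalent) → 0 H
Totals → C:5, H:5, F:1, I:1, N:1.
In Hill order: C5H5FIN.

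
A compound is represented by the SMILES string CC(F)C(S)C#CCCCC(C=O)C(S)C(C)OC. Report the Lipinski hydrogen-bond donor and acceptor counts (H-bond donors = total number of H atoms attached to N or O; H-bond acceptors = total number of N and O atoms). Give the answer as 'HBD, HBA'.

Donors: find every N or O and count the H atoms it carries.
  atom 13 (O): bond orders sum to 2 → 0 H
  atom 18 (O): bond orders sum to 2 → 0 H
Lipinski HBD = 0.
Acceptors: N atoms = 0, O atoms = 2 → HBA = 2.

0, 2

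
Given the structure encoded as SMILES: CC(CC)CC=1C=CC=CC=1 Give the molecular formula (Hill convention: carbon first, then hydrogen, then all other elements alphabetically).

Walk through each heavy atom and fill implicit hydrogens from standard valence (C 4, N 3, O 2, S 2, halogen 1):
  atom 1: C, bond orders sum to 1 (valence 4) → 3 H
  atom 2: C, bond orders sum to 3 (valence 4) → 1 H
  atom 3: C, bond orders sum to 2 (valence 4) → 2 H
  atom 4: C, bond orders sum to 1 (valence 4) → 3 H
  atom 5: C, bond orders sum to 2 (valence 4) → 2 H
  atom 6: C, bond orders sum to 4 (valence 4) → 0 H
  atom 7: C, bond orders sum to 3 (valence 4) → 1 H
  atom 8: C, bond orders sum to 3 (valence 4) → 1 H
  atom 9: C, bond orders sum to 3 (valence 4) → 1 H
  atom 10: C, bond orders sum to 3 (valence 4) → 1 H
  atom 11: C, bond orders sum to 3 (valence 4) → 1 H
Totals → C:11, H:16.

C11H16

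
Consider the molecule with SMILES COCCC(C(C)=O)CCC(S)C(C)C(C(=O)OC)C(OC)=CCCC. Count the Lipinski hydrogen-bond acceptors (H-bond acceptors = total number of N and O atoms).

5

N atoms: 0; O atoms: 5.
Lipinski HBA = 0 + 5 = 5.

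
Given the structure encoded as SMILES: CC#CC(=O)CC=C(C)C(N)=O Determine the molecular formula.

Walk through each heavy atom and fill implicit hydrogens from standard valence (C 4, N 3, O 2, S 2, halogen 1):
  atom 1: C, bond orders sum to 1 (valence 4) → 3 H
  atom 2: C, bond orders sum to 4 (valence 4) → 0 H
  atom 3: C, bond orders sum to 4 (valence 4) → 0 H
  atom 4: C, bond orders sum to 4 (valence 4) → 0 H
  atom 5: O, bond orders sum to 2 (valence 2) → 0 H
  atom 6: C, bond orders sum to 2 (valence 4) → 2 H
  atom 7: C, bond orders sum to 3 (valence 4) → 1 H
  atom 8: C, bond orders sum to 4 (valence 4) → 0 H
  atom 9: C, bond orders sum to 1 (valence 4) → 3 H
  atom 10: C, bond orders sum to 4 (valence 4) → 0 H
  atom 11: N, bond orders sum to 1 (valence 3) → 2 H
  atom 12: O, bond orders sum to 2 (valence 2) → 0 H
Totals → C:9, H:11, N:1, O:2.

C9H11NO2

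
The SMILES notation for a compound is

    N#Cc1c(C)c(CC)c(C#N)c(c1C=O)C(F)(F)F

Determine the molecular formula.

Walk through each heavy atom and fill implicit hydrogens from standard valence (C 4, N 3, O 2, S 2, halogen 1); for lowercase aromatic atoms, an aromatic c carries 1 H when it has two neighbours and 0 H with three, and aromatic n carries 0 H:
  atom 1: N, bond orders sum to 3 (valence 3) → 0 H
  atom 2: C, bond orders sum to 4 (valence 4) → 0 H
  atom 3: aromatic c, 3 neighbours → 0 H
  atom 4: aromatic c, 3 neighbours → 0 H
  atom 5: C, bond orders sum to 1 (valence 4) → 3 H
  atom 6: aromatic c, 3 neighbours → 0 H
  atom 7: C, bond orders sum to 2 (valence 4) → 2 H
  atom 8: C, bond orders sum to 1 (valence 4) → 3 H
  atom 9: aromatic c, 3 neighbours → 0 H
  atom 10: C, bond orders sum to 4 (valence 4) → 0 H
  atom 11: N, bond orders sum to 3 (valence 3) → 0 H
  atom 12: aromatic c, 3 neighbours → 0 H
  atom 13: aromatic c, 3 neighbours → 0 H
  atom 14: C, bond orders sum to 3 (valence 4) → 1 H
  atom 15: O, bond orders sum to 2 (valence 2) → 0 H
  atom 16: C, bond orders sum to 4 (valence 4) → 0 H
  atom 17: F (halogen, monovalent) → 0 H
  atom 18: F (halogen, monovalent) → 0 H
  atom 19: F (halogen, monovalent) → 0 H
Totals → C:13, H:9, F:3, N:2, O:1.
In Hill order: C13H9F3N2O.

C13H9F3N2O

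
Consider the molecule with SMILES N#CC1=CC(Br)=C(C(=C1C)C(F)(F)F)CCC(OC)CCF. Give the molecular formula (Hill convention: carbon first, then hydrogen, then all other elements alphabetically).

Walk through each heavy atom and fill implicit hydrogens from standard valence (C 4, N 3, O 2, S 2, halogen 1):
  atom 1: N, bond orders sum to 3 (valence 3) → 0 H
  atom 2: C, bond orders sum to 4 (valence 4) → 0 H
  atom 3: C, bond orders sum to 4 (valence 4) → 0 H
  atom 4: C, bond orders sum to 3 (valence 4) → 1 H
  atom 5: C, bond orders sum to 4 (valence 4) → 0 H
  atom 6: Br (halogen, monovalent) → 0 H
  atom 7: C, bond orders sum to 4 (valence 4) → 0 H
  atom 8: C, bond orders sum to 4 (valence 4) → 0 H
  atom 9: C, bond orders sum to 4 (valence 4) → 0 H
  atom 10: C, bond orders sum to 1 (valence 4) → 3 H
  atom 11: C, bond orders sum to 4 (valence 4) → 0 H
  atom 12: F (halogen, monovalent) → 0 H
  atom 13: F (halogen, monovalent) → 0 H
  atom 14: F (halogen, monovalent) → 0 H
  atom 15: C, bond orders sum to 2 (valence 4) → 2 H
  atom 16: C, bond orders sum to 2 (valence 4) → 2 H
  atom 17: C, bond orders sum to 3 (valence 4) → 1 H
  atom 18: O, bond orders sum to 2 (valence 2) → 0 H
  atom 19: C, bond orders sum to 1 (valence 4) → 3 H
  atom 20: C, bond orders sum to 2 (valence 4) → 2 H
  atom 21: C, bond orders sum to 2 (valence 4) → 2 H
  atom 22: F (halogen, monovalent) → 0 H
Totals → C:15, H:16, Br:1, F:4, N:1, O:1.

C15H16BrF4NO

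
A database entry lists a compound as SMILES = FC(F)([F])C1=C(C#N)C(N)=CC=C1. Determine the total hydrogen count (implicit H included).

5

Walk through each heavy atom and fill implicit hydrogens from standard valence (C 4, N 3, O 2, S 2, halogen 1):
  atom 1: F (halogen, monovalent) → 0 H
  atom 2: C, bond orders sum to 4 (valence 4) → 0 H
  atom 3: F (halogen, monovalent) → 0 H
  atom 4: F with explicit H count 0
  atom 5: C, bond orders sum to 4 (valence 4) → 0 H
  atom 6: C, bond orders sum to 4 (valence 4) → 0 H
  atom 7: C, bond orders sum to 4 (valence 4) → 0 H
  atom 8: N, bond orders sum to 3 (valence 3) → 0 H
  atom 9: C, bond orders sum to 4 (valence 4) → 0 H
  atom 10: N, bond orders sum to 1 (valence 3) → 2 H
  atom 11: C, bond orders sum to 3 (valence 4) → 1 H
  atom 12: C, bond orders sum to 3 (valence 4) → 1 H
  atom 13: C, bond orders sum to 3 (valence 4) → 1 H
Total hydrogens: 5.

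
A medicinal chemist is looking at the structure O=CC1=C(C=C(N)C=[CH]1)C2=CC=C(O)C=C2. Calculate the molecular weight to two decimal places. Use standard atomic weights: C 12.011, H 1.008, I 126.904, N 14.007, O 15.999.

213.24 g/mol

First, the molecular formula is C13H11NO2 (counting implicit H from valence).
  C: 13 × 12.011 = 156.143
  H: 11 × 1.008 = 11.088
  N: 1 × 14.007 = 14.007
  O: 2 × 15.999 = 31.998
Sum: 13×12.011 + 11×1.008 + 1×14.007 + 2×15.999 = 213.236 → 213.24 g/mol.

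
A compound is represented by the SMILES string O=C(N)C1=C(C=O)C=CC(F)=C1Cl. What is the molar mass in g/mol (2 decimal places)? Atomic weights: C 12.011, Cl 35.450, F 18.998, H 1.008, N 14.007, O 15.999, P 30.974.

201.58 g/mol

First, the molecular formula is C8H5ClFNO2 (counting implicit H from valence).
  C: 8 × 12.011 = 96.088
  Cl: 1 × 35.450 = 35.450
  F: 1 × 18.998 = 18.998
  H: 5 × 1.008 = 5.040
  N: 1 × 14.007 = 14.007
  O: 2 × 15.999 = 31.998
Sum: 8×12.011 + 1×35.450 + 1×18.998 + 5×1.008 + 1×14.007 + 2×15.999 = 201.581 → 201.58 g/mol.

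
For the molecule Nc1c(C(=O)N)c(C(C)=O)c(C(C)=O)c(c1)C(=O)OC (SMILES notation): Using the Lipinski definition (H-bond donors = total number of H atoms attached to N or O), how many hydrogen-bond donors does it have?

Donors: find every N or O and count the H atoms it carries.
  atom 1 (N): bond orders sum to 1 → 2 H
  atom 5 (O): bond orders sum to 2 → 0 H
  atom 6 (N): bond orders sum to 1 → 2 H
  atom 10 (O): bond orders sum to 2 → 0 H
  atom 14 (O): bond orders sum to 2 → 0 H
  atom 18 (O): bond orders sum to 2 → 0 H
  atom 19 (O): bond orders sum to 2 → 0 H
Lipinski HBD = 4.

4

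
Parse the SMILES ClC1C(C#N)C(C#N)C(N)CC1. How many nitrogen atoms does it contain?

Scan the SMILES for N atoms (remember two-letter symbols like Cl and Br are single atoms).
Nitrogen count: 3.

3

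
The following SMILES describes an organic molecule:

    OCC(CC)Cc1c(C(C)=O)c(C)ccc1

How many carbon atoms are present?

14

Count every carbon token in the SMILES (each C, including those in ring-closure positions and inside branches).
Carbon count: 14.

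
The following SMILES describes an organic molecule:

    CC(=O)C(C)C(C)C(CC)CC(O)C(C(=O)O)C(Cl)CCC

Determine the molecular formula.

Walk through each heavy atom and fill implicit hydrogens from standard valence (C 4, N 3, O 2, S 2, halogen 1):
  atom 1: C, bond orders sum to 1 (valence 4) → 3 H
  atom 2: C, bond orders sum to 4 (valence 4) → 0 H
  atom 3: O, bond orders sum to 2 (valence 2) → 0 H
  atom 4: C, bond orders sum to 3 (valence 4) → 1 H
  atom 5: C, bond orders sum to 1 (valence 4) → 3 H
  atom 6: C, bond orders sum to 3 (valence 4) → 1 H
  atom 7: C, bond orders sum to 1 (valence 4) → 3 H
  atom 8: C, bond orders sum to 3 (valence 4) → 1 H
  atom 9: C, bond orders sum to 2 (valence 4) → 2 H
  atom 10: C, bond orders sum to 1 (valence 4) → 3 H
  atom 11: C, bond orders sum to 2 (valence 4) → 2 H
  atom 12: C, bond orders sum to 3 (valence 4) → 1 H
  atom 13: O, bond orders sum to 1 (valence 2) → 1 H
  atom 14: C, bond orders sum to 3 (valence 4) → 1 H
  atom 15: C, bond orders sum to 4 (valence 4) → 0 H
  atom 16: O, bond orders sum to 2 (valence 2) → 0 H
  atom 17: O, bond orders sum to 1 (valence 2) → 1 H
  atom 18: C, bond orders sum to 3 (valence 4) → 1 H
  atom 19: Cl (halogen, monovalent) → 0 H
  atom 20: C, bond orders sum to 2 (valence 4) → 2 H
  atom 21: C, bond orders sum to 2 (valence 4) → 2 H
  atom 22: C, bond orders sum to 1 (valence 4) → 3 H
Totals → C:17, H:31, Cl:1, O:4.

C17H31ClO4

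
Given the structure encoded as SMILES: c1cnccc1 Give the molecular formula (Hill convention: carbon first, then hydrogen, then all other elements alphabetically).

C5H5N

Walk through each heavy atom and fill implicit hydrogens from standard valence (C 4, N 3, O 2, S 2, halogen 1); for lowercase aromatic atoms, an aromatic c carries 1 H when it has two neighbours and 0 H with three, and aromatic n carries 0 H:
  atom 1: aromatic c, 2 neighbours → 1 H
  atom 2: aromatic c, 2 neighbours → 1 H
  atom 3: aromatic n, 2 neighbours → 0 H
  atom 4: aromatic c, 2 neighbours → 1 H
  atom 5: aromatic c, 2 neighbours → 1 H
  atom 6: aromatic c, 2 neighbours → 1 H
Totals → C:5, H:5, N:1.
In Hill order: C5H5N.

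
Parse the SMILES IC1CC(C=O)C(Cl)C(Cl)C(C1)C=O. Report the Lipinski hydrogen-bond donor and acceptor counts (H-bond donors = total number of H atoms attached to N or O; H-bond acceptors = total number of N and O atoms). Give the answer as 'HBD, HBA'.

Donors: find every N or O and count the H atoms it carries.
  atom 6 (O): bond orders sum to 2 → 0 H
  atom 14 (O): bond orders sum to 2 → 0 H
Lipinski HBD = 0.
Acceptors: N atoms = 0, O atoms = 2 → HBA = 2.

0, 2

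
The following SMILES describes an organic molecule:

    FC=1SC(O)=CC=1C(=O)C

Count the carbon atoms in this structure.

6

Count every carbon token in the SMILES (each C, including those in ring-closure positions and inside branches).
Carbon count: 6.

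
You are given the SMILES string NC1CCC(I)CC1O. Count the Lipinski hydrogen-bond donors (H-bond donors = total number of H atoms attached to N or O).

Donors: find every N or O and count the H atoms it carries.
  atom 1 (N): bond orders sum to 1 → 2 H
  atom 9 (O): bond orders sum to 1 → 1 H
Lipinski HBD = 3.

3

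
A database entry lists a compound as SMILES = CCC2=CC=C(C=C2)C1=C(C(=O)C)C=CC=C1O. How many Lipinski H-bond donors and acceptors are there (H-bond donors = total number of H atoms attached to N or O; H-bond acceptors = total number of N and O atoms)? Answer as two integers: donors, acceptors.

1, 2

Donors: find every N or O and count the H atoms it carries.
  atom 12 (O): bond orders sum to 2 → 0 H
  atom 18 (O): bond orders sum to 1 → 1 H
Lipinski HBD = 1.
Acceptors: N atoms = 0, O atoms = 2 → HBA = 2.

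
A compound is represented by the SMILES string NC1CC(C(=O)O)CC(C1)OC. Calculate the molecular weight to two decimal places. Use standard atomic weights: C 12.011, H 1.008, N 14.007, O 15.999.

173.21 g/mol

First, the molecular formula is C8H15NO3 (counting implicit H from valence).
  C: 8 × 12.011 = 96.088
  H: 15 × 1.008 = 15.120
  N: 1 × 14.007 = 14.007
  O: 3 × 15.999 = 47.997
Sum: 8×12.011 + 15×1.008 + 1×14.007 + 3×15.999 = 173.212 → 173.21 g/mol.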